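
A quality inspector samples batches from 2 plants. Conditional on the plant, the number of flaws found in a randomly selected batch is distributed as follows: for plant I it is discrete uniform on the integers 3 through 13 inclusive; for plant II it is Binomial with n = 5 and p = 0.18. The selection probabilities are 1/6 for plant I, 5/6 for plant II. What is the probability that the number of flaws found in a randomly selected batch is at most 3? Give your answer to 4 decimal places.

0.8447

Conditional on each plant, P(X ≤ 3): I: 0.0909091; II: 0.995507.
By total probability, P(X ≤ 3) = 0.166667·0.0909091 + 0.833333·0.995507 = 0.844741.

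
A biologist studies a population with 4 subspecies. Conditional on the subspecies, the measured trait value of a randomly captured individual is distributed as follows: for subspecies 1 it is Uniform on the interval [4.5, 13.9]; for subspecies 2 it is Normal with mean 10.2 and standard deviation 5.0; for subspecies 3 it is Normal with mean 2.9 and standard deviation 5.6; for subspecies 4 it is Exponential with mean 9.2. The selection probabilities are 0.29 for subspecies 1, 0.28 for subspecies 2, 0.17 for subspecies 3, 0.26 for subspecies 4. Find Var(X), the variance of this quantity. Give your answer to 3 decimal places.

42.875

Per component, 1: μ=9.2, E[X²]=92.0033; 2: μ=10.2, E[X²]=129.04; 3: μ=2.9, E[X²]=39.77; 4: μ=9.2, E[X²]=169.28.
E[X] = 0.29·9.2 + 0.28·10.2 + 0.17·2.9 + 0.26·9.2 = 8.409.
E[X²] = 0.29·92.0033 + 0.28·129.04 + 0.17·39.77 + 0.26·169.28 = 113.586.
Var(X) = E[X²] − (E[X])² = 113.586 − 70.7113 = 42.8746.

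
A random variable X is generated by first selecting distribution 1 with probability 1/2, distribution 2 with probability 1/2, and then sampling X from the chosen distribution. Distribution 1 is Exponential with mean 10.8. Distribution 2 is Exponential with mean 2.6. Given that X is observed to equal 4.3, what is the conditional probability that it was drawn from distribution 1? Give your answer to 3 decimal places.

0.458

Likelihoods f(4.3 | ·): 1: 0.0621817; 2: 0.0735818.
Posterior ∝ prior × likelihood. Numerator for 1: 0.5·0.0621817 = 0.0310909.
Normalizing constant: 0.5·0.0621817 + 0.5·0.0735818 = 0.0678818.
P(1 | observation) = 0.0310909 / 0.0678818 = 0.458015.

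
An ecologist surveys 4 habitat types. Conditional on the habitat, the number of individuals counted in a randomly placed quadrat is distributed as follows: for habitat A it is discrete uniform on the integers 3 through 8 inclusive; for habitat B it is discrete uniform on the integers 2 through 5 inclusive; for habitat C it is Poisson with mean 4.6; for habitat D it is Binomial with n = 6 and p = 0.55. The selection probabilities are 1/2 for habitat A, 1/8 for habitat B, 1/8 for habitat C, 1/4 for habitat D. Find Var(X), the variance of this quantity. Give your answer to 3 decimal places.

Per component, A: μ=5.5, E[X²]=33.1667; B: μ=3.5, E[X²]=13.5; C: μ=4.6, E[X²]=25.76; D: μ=3.3, E[X²]=12.375.
E[X] = 0.5·5.5 + 0.125·3.5 + 0.125·4.6 + 0.25·3.3 = 4.5875.
E[X²] = 0.5·33.1667 + 0.125·13.5 + 0.125·25.76 + 0.25·12.375 = 24.5846.
Var(X) = E[X²] − (E[X])² = 24.5846 − 21.0452 = 3.53943.

3.539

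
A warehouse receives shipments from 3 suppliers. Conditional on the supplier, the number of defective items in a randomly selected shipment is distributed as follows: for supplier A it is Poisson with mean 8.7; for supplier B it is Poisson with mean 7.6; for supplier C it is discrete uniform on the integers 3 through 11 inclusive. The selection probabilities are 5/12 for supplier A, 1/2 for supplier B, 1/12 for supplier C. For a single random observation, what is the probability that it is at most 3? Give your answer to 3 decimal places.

Conditional on each supplier, P(X ≤ 3): A: 0.0262032; B: 0.0553713; C: 0.111111.
By total probability, P(X ≤ 3) = 0.416667·0.0262032 + 0.5·0.0553713 + 0.0833333·0.111111 = 0.0478629.

0.048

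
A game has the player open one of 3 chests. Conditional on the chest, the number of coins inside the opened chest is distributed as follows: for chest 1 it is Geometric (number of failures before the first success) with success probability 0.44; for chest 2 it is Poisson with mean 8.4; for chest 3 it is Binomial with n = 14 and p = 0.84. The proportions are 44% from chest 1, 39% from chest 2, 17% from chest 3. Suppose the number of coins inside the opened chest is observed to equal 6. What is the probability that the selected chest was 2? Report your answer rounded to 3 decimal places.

0.876

Likelihoods P(X=6 | ·): 1: 0.01357; 2: 0.109716; 3: 0.000453097.
Posterior ∝ prior × likelihood. Numerator for 2: 0.39·0.109716 = 0.0427892.
Normalizing constant: 0.44·0.01357 + 0.39·0.109716 + 0.17·0.000453097 = 0.048837.
P(2 | observation) = 0.0427892 / 0.048837 = 0.876163.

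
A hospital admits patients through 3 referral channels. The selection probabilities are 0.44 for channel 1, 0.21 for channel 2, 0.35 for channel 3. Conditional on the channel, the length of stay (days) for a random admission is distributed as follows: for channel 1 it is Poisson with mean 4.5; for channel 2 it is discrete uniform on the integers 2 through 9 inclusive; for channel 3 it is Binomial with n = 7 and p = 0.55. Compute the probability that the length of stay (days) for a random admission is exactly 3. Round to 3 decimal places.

0.184

Conditional on each channel, P(X = 3): 1: 0.168718; 2: 0.125; 3: 0.238785.
By total probability, P(X = 3) = 0.44·0.168718 + 0.21·0.125 + 0.35·0.238785 = 0.18406.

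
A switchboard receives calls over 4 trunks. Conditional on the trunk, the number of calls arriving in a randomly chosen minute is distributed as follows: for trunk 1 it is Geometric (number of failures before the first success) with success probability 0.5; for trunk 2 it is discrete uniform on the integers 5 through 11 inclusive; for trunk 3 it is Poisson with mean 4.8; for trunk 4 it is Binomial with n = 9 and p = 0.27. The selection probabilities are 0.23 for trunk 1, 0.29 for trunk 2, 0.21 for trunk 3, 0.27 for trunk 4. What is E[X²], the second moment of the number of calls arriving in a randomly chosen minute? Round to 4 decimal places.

28.3297

For each component E[X²] = Var + (mean)², giving 1: 3; 2: 68; 3: 27.84; 4: 7.6788.
Overall E[X²] = 0.23·3 + 0.29·68 + 0.21·27.84 + 0.27·7.6788 = 28.3297.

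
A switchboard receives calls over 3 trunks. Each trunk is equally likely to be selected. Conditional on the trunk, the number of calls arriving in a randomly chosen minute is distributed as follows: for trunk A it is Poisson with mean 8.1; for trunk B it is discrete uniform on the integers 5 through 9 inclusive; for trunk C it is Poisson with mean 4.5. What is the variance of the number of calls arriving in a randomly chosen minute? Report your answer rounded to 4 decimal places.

Per component, A: μ=8.1, E[X²]=73.71; B: μ=7, E[X²]=51; C: μ=4.5, E[X²]=24.75.
E[X] = 0.333333·8.1 + 0.333333·7 + 0.333333·4.5 = 6.53333.
E[X²] = 0.333333·73.71 + 0.333333·51 + 0.333333·24.75 = 49.82.
Var(X) = E[X²] − (E[X])² = 49.82 − 42.6844 = 7.13556.

7.1356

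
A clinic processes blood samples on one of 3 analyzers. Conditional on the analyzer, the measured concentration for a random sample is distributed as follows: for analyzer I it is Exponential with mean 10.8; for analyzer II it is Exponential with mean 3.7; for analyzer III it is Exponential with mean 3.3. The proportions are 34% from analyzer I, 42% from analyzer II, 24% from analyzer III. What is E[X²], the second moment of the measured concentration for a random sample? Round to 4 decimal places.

96.0420

For each component E[X²] = Var + (mean)², giving I: 233.28; II: 27.38; III: 21.78.
Overall E[X²] = 0.34·233.28 + 0.42·27.38 + 0.24·21.78 = 96.042.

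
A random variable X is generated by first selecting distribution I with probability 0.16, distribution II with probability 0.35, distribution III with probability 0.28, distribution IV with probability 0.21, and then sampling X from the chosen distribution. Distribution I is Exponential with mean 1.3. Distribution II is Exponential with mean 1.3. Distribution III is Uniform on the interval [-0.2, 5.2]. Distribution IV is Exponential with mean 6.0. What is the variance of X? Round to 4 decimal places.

Per component, I: μ=1.3, E[X²]=3.38; II: μ=1.3, E[X²]=3.38; III: μ=2.5, E[X²]=8.68; IV: μ=6, E[X²]=72.
E[X] = 0.16·1.3 + 0.35·1.3 + 0.28·2.5 + 0.21·6 = 2.623.
E[X²] = 0.16·3.38 + 0.35·3.38 + 0.28·8.68 + 0.21·72 = 19.2742.
Var(X) = E[X²] − (E[X])² = 19.2742 − 6.88013 = 12.3941.

12.3941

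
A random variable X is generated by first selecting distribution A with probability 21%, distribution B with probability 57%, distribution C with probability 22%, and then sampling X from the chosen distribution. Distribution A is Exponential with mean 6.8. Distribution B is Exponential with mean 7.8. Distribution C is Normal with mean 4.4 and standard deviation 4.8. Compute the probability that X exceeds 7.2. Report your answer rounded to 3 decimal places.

0.361

Conditional on each component, P(X > 7.2): A: 0.346864; B: 0.397295; C: 0.279834.
By total probability, P(X > 7.2) = 0.21·0.346864 + 0.57·0.397295 + 0.22·0.279834 = 0.360863.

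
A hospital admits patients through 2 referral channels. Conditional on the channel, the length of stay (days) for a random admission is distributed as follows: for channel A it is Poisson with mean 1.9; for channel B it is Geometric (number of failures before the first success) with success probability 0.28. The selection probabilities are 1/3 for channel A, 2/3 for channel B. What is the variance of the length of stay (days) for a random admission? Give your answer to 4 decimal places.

Per component, A: μ=1.9, E[X²]=5.51; B: μ=2.57143, E[X²]=15.7959.
E[X] = 0.333333·1.9 + 0.666667·2.57143 = 2.34762.
E[X²] = 0.333333·5.51 + 0.666667·15.7959 = 12.3673.
Var(X) = E[X²] − (E[X])² = 12.3673 − 5.51132 = 6.85596.

6.8560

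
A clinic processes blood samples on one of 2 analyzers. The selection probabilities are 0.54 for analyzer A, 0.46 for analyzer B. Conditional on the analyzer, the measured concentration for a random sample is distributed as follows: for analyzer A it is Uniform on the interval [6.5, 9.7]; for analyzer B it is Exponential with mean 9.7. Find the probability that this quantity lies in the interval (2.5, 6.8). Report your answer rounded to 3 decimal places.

Conditional on each analyzer, P(2.5 < X < 6.8): A: 0.09375; B: 0.276729.
By total probability, P(2.5 < X < 6.8) = 0.54·0.09375 + 0.46·0.276729 = 0.17792.

0.178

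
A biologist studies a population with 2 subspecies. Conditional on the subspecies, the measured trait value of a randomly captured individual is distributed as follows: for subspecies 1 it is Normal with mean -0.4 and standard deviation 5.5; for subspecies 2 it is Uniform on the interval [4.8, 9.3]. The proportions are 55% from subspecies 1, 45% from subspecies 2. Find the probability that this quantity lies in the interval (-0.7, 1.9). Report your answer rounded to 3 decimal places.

Conditional on each subspecies, P(-0.7 < X < 1.9): 1: 0.183843; 2: 0.
By total probability, P(-0.7 < X < 1.9) = 0.55·0.183843 + 0.45·0 = 0.101113.

0.101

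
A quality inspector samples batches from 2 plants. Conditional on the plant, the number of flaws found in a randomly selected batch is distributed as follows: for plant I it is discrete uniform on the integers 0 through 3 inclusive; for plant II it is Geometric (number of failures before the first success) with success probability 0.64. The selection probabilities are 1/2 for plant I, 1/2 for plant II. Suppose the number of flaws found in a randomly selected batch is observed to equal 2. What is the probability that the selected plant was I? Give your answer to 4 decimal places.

0.7509

Likelihoods P(X=2 | ·): I: 0.25; II: 0.082944.
Posterior ∝ prior × likelihood. Numerator for I: 0.5·0.25 = 0.125.
Normalizing constant: 0.5·0.25 + 0.5·0.082944 = 0.166472.
P(I | observation) = 0.125 / 0.166472 = 0.750877.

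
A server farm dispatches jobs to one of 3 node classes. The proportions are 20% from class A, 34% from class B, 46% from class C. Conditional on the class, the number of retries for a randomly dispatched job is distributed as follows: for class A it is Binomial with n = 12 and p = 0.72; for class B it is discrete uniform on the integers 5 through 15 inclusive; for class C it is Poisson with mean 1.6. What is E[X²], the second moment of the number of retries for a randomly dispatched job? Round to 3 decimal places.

54.727

For each component E[X²] = Var + (mean)², giving A: 77.0688; B: 110; C: 4.16.
Overall E[X²] = 0.2·77.0688 + 0.34·110 + 0.46·4.16 = 54.7274.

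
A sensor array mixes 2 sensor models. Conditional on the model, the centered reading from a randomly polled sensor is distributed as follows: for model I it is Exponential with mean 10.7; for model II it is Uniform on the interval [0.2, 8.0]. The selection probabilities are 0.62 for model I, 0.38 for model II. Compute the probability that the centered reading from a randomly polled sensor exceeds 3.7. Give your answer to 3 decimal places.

0.648

Conditional on each model, P(X > 3.7): I: 0.707658; II: 0.551282.
By total probability, P(X > 3.7) = 0.62·0.707658 + 0.38·0.551282 = 0.648235.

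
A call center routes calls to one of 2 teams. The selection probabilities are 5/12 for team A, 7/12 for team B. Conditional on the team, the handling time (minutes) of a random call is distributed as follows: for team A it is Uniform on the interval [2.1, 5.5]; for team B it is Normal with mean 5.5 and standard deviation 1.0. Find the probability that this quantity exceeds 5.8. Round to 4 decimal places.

0.2229

Conditional on each team, P(X > 5.8): A: 0; B: 0.382089.
By total probability, P(X > 5.8) = 0.416667·0 + 0.583333·0.382089 = 0.222885.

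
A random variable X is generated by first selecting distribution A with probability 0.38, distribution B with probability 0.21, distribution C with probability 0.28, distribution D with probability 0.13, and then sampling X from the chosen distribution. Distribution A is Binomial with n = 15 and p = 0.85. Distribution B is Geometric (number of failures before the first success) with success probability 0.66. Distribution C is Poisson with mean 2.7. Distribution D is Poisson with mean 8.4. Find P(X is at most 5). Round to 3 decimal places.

0.494

Conditional on each component, P(X ≤ 5): A: 8.33766e-06; B: 0.998455; C: 0.943268; D: 0.157277.
By total probability, P(X ≤ 5) = 0.38·8.33766e-06 + 0.21·0.998455 + 0.28·0.943268 + 0.13·0.157277 = 0.49424.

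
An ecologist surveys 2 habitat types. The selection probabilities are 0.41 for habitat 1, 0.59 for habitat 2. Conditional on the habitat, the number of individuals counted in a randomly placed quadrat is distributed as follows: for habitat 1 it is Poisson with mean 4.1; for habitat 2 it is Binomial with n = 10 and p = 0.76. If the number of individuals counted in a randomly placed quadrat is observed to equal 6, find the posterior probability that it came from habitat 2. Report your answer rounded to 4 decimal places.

Likelihoods P(X=6 | ·): 1: 0.109336; 2: 0.13426.
Posterior ∝ prior × likelihood. Numerator for 2: 0.59·0.13426 = 0.0792132.
Normalizing constant: 0.41·0.109336 + 0.59·0.13426 = 0.124041.
P(2 | observation) = 0.0792132 / 0.124041 = 0.638605.

0.6386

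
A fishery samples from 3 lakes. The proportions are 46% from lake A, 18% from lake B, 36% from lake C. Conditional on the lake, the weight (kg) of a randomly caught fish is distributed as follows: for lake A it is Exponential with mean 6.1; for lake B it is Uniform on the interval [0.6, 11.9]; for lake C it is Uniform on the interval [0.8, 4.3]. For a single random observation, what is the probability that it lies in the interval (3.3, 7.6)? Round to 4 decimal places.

0.3068

Conditional on each lake, P(3.3 < X < 7.6): A: 0.294494; B: 0.380531; C: 0.285714.
By total probability, P(3.3 < X < 7.6) = 0.46·0.294494 + 0.18·0.380531 + 0.36·0.285714 = 0.30682.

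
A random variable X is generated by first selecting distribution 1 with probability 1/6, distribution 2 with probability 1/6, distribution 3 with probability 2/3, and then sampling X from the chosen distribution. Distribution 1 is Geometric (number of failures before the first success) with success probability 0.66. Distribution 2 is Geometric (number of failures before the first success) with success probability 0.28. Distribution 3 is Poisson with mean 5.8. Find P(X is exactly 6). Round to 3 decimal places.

0.113

Conditional on each component, P(X = 6): 1: 0.00101957; 2: 0.0390079; 3: 0.160076.
By total probability, P(X = 6) = 0.166667·0.00101957 + 0.166667·0.0390079 + 0.666667·0.160076 = 0.113389.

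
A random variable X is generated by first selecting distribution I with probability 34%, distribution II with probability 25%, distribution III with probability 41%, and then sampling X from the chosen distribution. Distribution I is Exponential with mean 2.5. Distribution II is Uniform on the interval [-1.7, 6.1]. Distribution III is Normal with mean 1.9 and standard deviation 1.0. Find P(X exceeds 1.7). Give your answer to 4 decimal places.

Conditional on each component, P(X > 1.7): I: 0.506617; II: 0.564103; III: 0.57926.
By total probability, P(X > 1.7) = 0.34·0.506617 + 0.25·0.564103 + 0.41·0.57926 = 0.550772.

0.5508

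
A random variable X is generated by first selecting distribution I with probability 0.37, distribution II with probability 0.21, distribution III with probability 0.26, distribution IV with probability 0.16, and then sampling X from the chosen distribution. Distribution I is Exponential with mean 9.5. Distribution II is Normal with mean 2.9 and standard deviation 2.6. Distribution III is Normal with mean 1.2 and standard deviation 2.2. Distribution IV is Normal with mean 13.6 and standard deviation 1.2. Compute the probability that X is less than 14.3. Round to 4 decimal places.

0.8731

Conditional on each component, P(X < 14.3): I: 0.778041; II: 0.999994; III: 1; IV: 0.720166.
By total probability, P(X < 14.3) = 0.37·0.778041 + 0.21·0.999994 + 0.26·1 + 0.16·0.720166 = 0.8731.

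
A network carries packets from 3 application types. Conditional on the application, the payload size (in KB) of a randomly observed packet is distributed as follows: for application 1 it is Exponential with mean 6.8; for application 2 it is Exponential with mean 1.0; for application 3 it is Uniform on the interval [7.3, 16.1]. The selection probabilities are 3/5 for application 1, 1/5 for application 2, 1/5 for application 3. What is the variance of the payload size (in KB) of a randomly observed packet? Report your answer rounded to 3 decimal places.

40.732

Per component, 1: μ=6.8, E[X²]=92.48; 2: μ=1, E[X²]=2; 3: μ=11.7, E[X²]=143.343.
E[X] = 0.6·6.8 + 0.2·1 + 0.2·11.7 = 6.62.
E[X²] = 0.6·92.48 + 0.2·2 + 0.2·143.343 = 84.5567.
Var(X) = E[X²] − (E[X])² = 84.5567 − 43.8244 = 40.7323.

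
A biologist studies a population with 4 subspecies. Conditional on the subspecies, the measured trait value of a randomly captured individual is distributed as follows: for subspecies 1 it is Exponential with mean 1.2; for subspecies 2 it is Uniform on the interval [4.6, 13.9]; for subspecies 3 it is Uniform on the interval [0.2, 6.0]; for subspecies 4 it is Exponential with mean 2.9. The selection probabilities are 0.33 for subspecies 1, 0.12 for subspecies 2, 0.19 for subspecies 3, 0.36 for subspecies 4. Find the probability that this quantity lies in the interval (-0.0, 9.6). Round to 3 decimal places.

Conditional on each subspecies, P(-0.0 < X < 9.6): 1: 0.999665; 2: 0.537634; 3: 1; 4: 0.963496.
By total probability, P(-0.0 < X < 9.6) = 0.33·0.999665 + 0.12·0.537634 + 0.19·1 + 0.36·0.963496 = 0.931264.

0.931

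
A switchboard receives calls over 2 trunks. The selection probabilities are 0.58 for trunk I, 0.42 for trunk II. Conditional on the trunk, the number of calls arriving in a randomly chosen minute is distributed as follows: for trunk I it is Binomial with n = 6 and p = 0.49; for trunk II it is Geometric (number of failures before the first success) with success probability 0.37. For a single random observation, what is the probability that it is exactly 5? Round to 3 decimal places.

Conditional on each trunk, P(X = 5): I: 0.0864374; II: 0.0367202.
By total probability, P(X = 5) = 0.58·0.0864374 + 0.42·0.0367202 = 0.0655562.

0.066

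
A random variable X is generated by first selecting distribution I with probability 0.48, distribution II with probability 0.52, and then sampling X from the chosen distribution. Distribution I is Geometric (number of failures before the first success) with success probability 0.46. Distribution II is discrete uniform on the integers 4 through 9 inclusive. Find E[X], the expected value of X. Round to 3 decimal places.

Component means — I: 1.17391; II: 6.5.
E[X] = 0.48·1.17391 + 0.52·6.5 = 3.94348.

3.943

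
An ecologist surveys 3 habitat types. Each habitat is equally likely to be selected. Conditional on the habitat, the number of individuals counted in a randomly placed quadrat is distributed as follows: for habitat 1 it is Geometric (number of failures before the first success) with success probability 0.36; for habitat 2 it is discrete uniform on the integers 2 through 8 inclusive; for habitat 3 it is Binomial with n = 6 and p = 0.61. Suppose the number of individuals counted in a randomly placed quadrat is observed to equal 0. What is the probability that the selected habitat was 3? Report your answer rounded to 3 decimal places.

0.010

Likelihoods P(X=0 | ·): 1: 0.36; 2: 0; 3: 0.00351874.
Posterior ∝ prior × likelihood. Numerator for 3: 0.333333·0.00351874 = 0.00117291.
Normalizing constant: 0.333333·0.36 + 0.333333·0 + 0.333333·0.00351874 = 0.121173.
P(3 | observation) = 0.00117291 / 0.121173 = 0.00967968.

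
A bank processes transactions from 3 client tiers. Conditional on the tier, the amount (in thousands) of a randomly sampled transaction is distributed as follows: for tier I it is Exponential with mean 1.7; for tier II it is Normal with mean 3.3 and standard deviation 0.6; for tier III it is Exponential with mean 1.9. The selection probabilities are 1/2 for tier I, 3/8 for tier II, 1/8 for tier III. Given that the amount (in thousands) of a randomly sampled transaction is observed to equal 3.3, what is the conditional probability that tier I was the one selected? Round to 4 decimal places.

Likelihoods f(3.3 | ·): I: 0.0844323; II: 0.664904; III: 0.0926713.
Posterior ∝ prior × likelihood. Numerator for I: 0.5·0.0844323 = 0.0422162.
Normalizing constant: 0.5·0.0844323 + 0.375·0.664904 + 0.125·0.0926713 = 0.303139.
P(I | observation) = 0.0422162 / 0.303139 = 0.139263.

0.1393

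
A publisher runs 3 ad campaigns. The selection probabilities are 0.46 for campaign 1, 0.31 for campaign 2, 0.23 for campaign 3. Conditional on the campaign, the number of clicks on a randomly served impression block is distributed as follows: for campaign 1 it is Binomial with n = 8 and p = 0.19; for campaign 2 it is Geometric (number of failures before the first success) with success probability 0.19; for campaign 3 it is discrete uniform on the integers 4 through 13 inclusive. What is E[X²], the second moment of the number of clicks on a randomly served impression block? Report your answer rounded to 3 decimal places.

For each component E[X²] = Var + (mean)², giving 1: 3.5416; 2: 40.6122; 3: 80.5.
Overall E[X²] = 0.46·3.5416 + 0.31·40.6122 + 0.23·80.5 = 32.7339.

32.734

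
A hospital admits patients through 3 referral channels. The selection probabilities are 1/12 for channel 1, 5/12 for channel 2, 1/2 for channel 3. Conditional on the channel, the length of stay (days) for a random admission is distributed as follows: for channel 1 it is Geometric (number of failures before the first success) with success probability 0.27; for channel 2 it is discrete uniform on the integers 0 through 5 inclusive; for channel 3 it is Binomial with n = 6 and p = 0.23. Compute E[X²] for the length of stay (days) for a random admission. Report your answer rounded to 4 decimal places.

6.7466

For each component E[X²] = Var + (mean)², giving 1: 17.3237; 2: 9.16667; 3: 2.967.
Overall E[X²] = 0.0833333·17.3237 + 0.416667·9.16667 + 0.5·2.967 = 6.74659.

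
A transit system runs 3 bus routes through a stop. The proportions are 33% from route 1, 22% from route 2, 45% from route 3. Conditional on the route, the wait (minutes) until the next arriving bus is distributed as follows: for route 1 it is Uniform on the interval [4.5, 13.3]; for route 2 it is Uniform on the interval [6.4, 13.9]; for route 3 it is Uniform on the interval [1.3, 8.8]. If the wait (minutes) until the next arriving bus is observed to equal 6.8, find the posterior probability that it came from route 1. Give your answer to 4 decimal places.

0.2957

Likelihoods f(6.8 | ·): 1: 0.113636; 2: 0.133333; 3: 0.133333.
Posterior ∝ prior × likelihood. Numerator for 1: 0.33·0.113636 = 0.0375.
Normalizing constant: 0.33·0.113636 + 0.22·0.133333 + 0.45·0.133333 = 0.126833.
P(1 | observation) = 0.0375 / 0.126833 = 0.295664.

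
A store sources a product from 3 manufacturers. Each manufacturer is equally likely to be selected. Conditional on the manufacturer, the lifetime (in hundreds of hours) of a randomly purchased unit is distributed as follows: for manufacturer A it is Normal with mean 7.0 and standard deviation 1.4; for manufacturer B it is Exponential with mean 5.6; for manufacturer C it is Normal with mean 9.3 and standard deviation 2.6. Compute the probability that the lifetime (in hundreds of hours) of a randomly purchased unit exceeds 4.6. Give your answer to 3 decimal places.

0.787

Conditional on each manufacturer, P(X > 4.6): A: 0.956762; B: 0.439803; C: 0.964673.
By total probability, P(X > 4.6) = 0.333333·0.956762 + 0.333333·0.439803 + 0.333333·0.964673 = 0.787079.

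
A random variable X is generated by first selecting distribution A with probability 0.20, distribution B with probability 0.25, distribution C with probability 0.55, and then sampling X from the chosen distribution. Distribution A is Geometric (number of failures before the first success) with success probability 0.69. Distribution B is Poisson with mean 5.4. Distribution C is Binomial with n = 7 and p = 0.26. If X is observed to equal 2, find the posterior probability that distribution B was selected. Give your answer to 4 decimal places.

Likelihoods P(X=2 | ·): A: 0.066309; B: 0.0658518; C: 0.31501.
Posterior ∝ prior × likelihood. Numerator for B: 0.25·0.0658518 = 0.0164629.
Normalizing constant: 0.2·0.066309 + 0.25·0.0658518 + 0.55·0.31501 = 0.20298.
P(B | observation) = 0.0164629 / 0.20298 = 0.0811061.

0.0811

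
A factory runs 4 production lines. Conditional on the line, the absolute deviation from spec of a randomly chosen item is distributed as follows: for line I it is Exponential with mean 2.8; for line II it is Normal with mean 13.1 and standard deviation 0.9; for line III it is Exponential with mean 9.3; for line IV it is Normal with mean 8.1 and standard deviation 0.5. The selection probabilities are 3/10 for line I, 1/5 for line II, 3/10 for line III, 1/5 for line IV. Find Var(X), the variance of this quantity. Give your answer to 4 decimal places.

42.3171

Per component, I: μ=2.8, E[X²]=15.68; II: μ=13.1, E[X²]=172.42; III: μ=9.3, E[X²]=172.98; IV: μ=8.1, E[X²]=65.86.
E[X] = 0.3·2.8 + 0.2·13.1 + 0.3·9.3 + 0.2·8.1 = 7.87.
E[X²] = 0.3·15.68 + 0.2·172.42 + 0.3·172.98 + 0.2·65.86 = 104.254.
Var(X) = E[X²] − (E[X])² = 104.254 − 61.9369 = 42.3171.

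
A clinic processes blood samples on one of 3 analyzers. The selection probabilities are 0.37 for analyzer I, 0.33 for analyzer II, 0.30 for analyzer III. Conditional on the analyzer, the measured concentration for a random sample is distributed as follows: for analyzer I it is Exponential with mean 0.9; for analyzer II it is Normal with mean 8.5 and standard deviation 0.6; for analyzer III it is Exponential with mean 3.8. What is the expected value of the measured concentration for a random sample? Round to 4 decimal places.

4.2780

Component means — I: 0.9; II: 8.5; III: 3.8.
E[X] = 0.37·0.9 + 0.33·8.5 + 0.3·3.8 = 4.278.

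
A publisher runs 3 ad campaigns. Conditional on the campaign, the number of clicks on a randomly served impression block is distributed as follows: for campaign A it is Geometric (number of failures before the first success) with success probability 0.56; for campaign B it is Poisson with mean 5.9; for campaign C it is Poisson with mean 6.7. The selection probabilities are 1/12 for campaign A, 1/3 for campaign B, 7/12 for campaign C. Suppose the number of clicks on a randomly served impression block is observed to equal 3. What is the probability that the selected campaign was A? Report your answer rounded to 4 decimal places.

Likelihoods P(X=3 | ·): A: 0.047703; B: 0.0937707; C: 0.0617021.
Posterior ∝ prior × likelihood. Numerator for A: 0.0833333·0.047703 = 0.00397525.
Normalizing constant: 0.0833333·0.047703 + 0.333333·0.0937707 + 0.583333·0.0617021 = 0.0712251.
P(A | observation) = 0.00397525 / 0.0712251 = 0.0558126.

0.0558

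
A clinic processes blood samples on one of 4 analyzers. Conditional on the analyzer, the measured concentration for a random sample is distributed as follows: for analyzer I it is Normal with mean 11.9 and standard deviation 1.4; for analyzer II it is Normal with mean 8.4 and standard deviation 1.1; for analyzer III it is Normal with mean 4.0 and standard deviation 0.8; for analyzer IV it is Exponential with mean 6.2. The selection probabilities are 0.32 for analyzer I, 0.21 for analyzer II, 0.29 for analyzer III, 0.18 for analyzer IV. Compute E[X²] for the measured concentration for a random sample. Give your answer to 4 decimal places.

79.6781

For each component E[X²] = Var + (mean)², giving I: 143.57; II: 71.77; III: 16.64; IV: 76.88.
Overall E[X²] = 0.32·143.57 + 0.21·71.77 + 0.29·16.64 + 0.18·76.88 = 79.6781.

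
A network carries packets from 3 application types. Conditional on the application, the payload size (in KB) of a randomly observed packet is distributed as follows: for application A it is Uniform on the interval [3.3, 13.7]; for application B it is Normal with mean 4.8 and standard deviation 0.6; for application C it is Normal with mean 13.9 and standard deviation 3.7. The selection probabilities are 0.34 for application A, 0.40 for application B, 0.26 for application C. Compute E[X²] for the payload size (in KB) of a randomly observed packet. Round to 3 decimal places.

For each component E[X²] = Var + (mean)², giving A: 81.2633; B: 23.4; C: 206.9.
Overall E[X²] = 0.34·81.2633 + 0.4·23.4 + 0.26·206.9 = 90.7835.

90.784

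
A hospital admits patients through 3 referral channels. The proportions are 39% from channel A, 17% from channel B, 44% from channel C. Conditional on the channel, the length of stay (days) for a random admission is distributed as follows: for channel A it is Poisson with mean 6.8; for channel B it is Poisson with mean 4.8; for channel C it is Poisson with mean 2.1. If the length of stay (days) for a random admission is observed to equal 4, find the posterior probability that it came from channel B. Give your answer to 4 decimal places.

0.2731

Likelihoods P(X=4 | ·): A: 0.0992252; B: 0.182029; C: 0.099231.
Posterior ∝ prior × likelihood. Numerator for B: 0.17·0.182029 = 0.0309449.
Normalizing constant: 0.39·0.0992252 + 0.17·0.182029 + 0.44·0.099231 = 0.113304.
P(B | observation) = 0.0309449 / 0.113304 = 0.273113.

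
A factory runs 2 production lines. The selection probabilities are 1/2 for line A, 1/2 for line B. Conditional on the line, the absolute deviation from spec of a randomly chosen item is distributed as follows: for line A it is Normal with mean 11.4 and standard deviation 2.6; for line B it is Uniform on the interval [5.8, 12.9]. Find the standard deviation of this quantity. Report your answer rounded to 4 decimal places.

Per component, A: μ=11.4, E[X²]=136.72; B: μ=9.35, E[X²]=91.6233.
E[X] = 0.5·11.4 + 0.5·9.35 = 10.375.
E[X²] = 0.5·136.72 + 0.5·91.6233 = 114.172.
Var(X) = E[X²] − (E[X])² = 114.172 − 107.641 = 6.53104.
SD(X) = √6.53104 = 2.55559.

2.5556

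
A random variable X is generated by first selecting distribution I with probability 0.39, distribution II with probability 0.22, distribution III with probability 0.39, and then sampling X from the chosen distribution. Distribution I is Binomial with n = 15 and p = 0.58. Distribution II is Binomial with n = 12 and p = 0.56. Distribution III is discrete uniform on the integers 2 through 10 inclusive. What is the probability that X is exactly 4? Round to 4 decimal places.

0.0627

Conditional on each component, P(X = 4): I: 0.0110812; II: 0.0683878; III: 0.111111.
By total probability, P(X = 4) = 0.39·0.0110812 + 0.22·0.0683878 + 0.39·0.111111 = 0.0627003.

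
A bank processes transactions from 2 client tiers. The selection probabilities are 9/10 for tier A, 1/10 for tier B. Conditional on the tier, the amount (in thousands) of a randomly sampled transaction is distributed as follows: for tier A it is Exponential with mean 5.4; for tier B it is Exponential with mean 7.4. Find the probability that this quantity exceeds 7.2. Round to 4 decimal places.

Conditional on each tier, P(X > 7.2): A: 0.263597; B: 0.377958.
By total probability, P(X > 7.2) = 0.9·0.263597 + 0.1·0.377958 = 0.275033.

0.2750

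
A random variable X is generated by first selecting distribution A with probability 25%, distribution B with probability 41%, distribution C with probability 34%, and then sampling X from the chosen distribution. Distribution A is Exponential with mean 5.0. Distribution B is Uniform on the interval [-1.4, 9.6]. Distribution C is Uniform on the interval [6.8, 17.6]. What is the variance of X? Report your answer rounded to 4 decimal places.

27.3244

Per component, A: μ=5, E[X²]=50; B: μ=4.1, E[X²]=26.8933; C: μ=12.2, E[X²]=158.56.
E[X] = 0.25·5 + 0.41·4.1 + 0.34·12.2 = 7.079.
E[X²] = 0.25·50 + 0.41·26.8933 + 0.34·158.56 = 77.4367.
Var(X) = E[X²] − (E[X])² = 77.4367 − 50.1122 = 27.3244.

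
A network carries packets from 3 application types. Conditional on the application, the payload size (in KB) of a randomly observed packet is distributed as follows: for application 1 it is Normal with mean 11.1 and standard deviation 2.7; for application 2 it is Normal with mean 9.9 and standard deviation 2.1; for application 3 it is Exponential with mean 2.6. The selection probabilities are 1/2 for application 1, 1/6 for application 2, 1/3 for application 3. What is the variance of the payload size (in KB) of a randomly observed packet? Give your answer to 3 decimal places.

Per component, 1: μ=11.1, E[X²]=130.5; 2: μ=9.9, E[X²]=102.42; 3: μ=2.6, E[X²]=13.52.
E[X] = 0.5·11.1 + 0.166667·9.9 + 0.333333·2.6 = 8.06667.
E[X²] = 0.5·130.5 + 0.166667·102.42 + 0.333333·13.52 = 86.8267.
Var(X) = E[X²] − (E[X])² = 86.8267 − 65.0711 = 21.7556.

21.756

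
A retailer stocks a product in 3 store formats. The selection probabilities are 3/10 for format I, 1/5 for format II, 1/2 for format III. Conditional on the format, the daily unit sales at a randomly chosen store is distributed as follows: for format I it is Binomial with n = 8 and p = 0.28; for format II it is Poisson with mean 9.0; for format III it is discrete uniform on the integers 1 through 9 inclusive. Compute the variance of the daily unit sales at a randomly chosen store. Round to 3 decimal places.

Per component, I: μ=2.24, E[X²]=6.6304; II: μ=9, E[X²]=90; III: μ=5, E[X²]=31.6667.
E[X] = 0.3·2.24 + 0.2·9 + 0.5·5 = 4.972.
E[X²] = 0.3·6.6304 + 0.2·90 + 0.5·31.6667 = 35.8225.
Var(X) = E[X²] − (E[X])² = 35.8225 − 24.7208 = 11.1017.

11.102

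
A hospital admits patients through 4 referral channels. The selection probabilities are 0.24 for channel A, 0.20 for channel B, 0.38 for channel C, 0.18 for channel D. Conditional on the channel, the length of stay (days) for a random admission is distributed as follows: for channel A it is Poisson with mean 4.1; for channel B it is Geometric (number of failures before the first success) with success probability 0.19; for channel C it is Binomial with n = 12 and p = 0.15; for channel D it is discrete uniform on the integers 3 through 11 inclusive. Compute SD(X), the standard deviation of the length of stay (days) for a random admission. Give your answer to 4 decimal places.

Per component, A: μ=4.1, E[X²]=20.91; B: μ=4.26316, E[X²]=40.6122; C: μ=1.8, E[X²]=4.77; D: μ=7, E[X²]=55.6667.
E[X] = 0.24·4.1 + 0.2·4.26316 + 0.38·1.8 + 0.18·7 = 3.78063.
E[X²] = 0.24·20.91 + 0.2·40.6122 + 0.38·4.77 + 0.18·55.6667 = 24.9734.
Var(X) = E[X²] − (E[X])² = 24.9734 − 14.2932 = 10.6803.
SD(X) = √10.6803 = 3.26807.

3.2681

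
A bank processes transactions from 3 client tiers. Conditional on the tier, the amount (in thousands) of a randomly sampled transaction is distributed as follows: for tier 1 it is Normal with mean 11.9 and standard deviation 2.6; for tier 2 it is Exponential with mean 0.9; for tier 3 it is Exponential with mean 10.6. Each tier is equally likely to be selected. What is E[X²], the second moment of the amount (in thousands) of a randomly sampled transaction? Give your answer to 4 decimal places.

124.9033

For each component E[X²] = Var + (mean)², giving 1: 148.37; 2: 1.62; 3: 224.72.
Overall E[X²] = 0.333333·148.37 + 0.333333·1.62 + 0.333333·224.72 = 124.903.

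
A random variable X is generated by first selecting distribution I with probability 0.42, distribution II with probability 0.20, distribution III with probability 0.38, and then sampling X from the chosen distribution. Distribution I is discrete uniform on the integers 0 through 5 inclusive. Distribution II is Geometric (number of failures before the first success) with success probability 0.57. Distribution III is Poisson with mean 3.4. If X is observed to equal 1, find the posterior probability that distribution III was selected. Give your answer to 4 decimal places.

0.2659

Likelihoods P(X=1 | ·): I: 0.166667; II: 0.2451; III: 0.113469.
Posterior ∝ prior × likelihood. Numerator for III: 0.38·0.113469 = 0.0431183.
Normalizing constant: 0.42·0.166667 + 0.2·0.2451 + 0.38·0.113469 = 0.162138.
P(III | observation) = 0.0431183 / 0.162138 = 0.265935.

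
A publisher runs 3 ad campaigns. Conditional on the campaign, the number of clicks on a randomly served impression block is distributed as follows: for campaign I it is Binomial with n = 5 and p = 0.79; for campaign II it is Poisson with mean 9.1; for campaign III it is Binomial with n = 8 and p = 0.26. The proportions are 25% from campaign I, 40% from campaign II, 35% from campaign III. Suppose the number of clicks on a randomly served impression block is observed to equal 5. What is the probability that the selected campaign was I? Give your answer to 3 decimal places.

Likelihoods P(X=5 | ·): I: 0.307706; II: 0.0580692; III: 0.0269619.
Posterior ∝ prior × likelihood. Numerator for I: 0.25·0.307706 = 0.0769264.
Normalizing constant: 0.25·0.307706 + 0.4·0.0580692 + 0.35·0.0269619 = 0.109591.
P(I | observation) = 0.0769264 / 0.109591 = 0.701943.

0.702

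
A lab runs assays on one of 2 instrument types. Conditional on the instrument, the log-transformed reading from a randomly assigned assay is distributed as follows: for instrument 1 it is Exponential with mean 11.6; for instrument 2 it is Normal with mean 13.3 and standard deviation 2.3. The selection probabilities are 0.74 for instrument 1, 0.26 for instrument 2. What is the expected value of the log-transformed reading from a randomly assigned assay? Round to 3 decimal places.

12.042

Component means — 1: 11.6; 2: 13.3.
E[X] = 0.74·11.6 + 0.26·13.3 = 12.042.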